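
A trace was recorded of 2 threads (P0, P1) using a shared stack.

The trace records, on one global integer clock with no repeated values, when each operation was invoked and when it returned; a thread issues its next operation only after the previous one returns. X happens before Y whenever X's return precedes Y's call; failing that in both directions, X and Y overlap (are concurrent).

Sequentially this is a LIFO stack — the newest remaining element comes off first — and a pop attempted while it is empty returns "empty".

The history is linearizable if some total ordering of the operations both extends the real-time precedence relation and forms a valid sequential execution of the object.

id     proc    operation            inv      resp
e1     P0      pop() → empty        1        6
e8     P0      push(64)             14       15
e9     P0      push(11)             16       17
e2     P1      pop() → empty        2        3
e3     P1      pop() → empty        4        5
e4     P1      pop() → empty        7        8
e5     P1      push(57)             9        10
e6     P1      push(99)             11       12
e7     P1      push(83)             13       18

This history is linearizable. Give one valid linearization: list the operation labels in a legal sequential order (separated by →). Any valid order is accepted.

e1 → e2 → e3 → e4 → e5 → e6 → e7 → e8 → e9

step 1: e1 pop() → empty — stack <>
step 2: e2 pop() → empty — stack <>
step 3: e3 pop() → empty — stack <>
step 4: e4 pop() → empty — stack <>
step 5: e5 push(57) — stack <57>
step 6: e6 push(99) — stack <57,99>
step 7: e7 push(83) — stack <57,99,83>
step 8: e8 push(64) — stack <57,99,83,64>
step 9: e9 push(11) — stack <57,99,83,64,11>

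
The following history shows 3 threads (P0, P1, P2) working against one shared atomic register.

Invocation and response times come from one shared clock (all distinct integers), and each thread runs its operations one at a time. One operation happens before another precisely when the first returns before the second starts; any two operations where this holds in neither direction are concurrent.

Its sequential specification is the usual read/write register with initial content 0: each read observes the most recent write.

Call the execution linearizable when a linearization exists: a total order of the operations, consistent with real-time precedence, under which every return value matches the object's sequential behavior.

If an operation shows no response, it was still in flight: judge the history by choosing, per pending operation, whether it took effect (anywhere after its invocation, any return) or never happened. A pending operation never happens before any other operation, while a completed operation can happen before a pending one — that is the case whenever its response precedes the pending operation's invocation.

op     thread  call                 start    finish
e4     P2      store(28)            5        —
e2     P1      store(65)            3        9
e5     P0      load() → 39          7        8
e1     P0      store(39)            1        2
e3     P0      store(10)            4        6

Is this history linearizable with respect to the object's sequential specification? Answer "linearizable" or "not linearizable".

not linearizable

cut after 7 events: linearizable; cut after 8 events (e5 responds, time 8): not linearizable
exactly one order of the 3 completed ops respects real time; the atomic register replay fails
no completion choice of the 2 pending operations (e2, e4) rescues it — every subset was tried
take e1, e3, e5 (pending dropped): step 3 already fails, because e5 load() → 39 cannot occur there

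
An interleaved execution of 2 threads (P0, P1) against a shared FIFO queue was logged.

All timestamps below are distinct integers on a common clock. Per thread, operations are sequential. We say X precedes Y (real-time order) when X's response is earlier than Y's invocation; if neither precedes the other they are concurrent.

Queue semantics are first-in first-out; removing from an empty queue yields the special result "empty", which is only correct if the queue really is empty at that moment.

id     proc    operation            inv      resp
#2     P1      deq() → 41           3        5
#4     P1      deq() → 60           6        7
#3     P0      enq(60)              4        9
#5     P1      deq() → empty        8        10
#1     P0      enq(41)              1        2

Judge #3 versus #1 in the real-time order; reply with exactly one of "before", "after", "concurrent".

after

#3 spans [4,9], #1 spans [1,2]
resp(#1)=2 < inv(#3)=4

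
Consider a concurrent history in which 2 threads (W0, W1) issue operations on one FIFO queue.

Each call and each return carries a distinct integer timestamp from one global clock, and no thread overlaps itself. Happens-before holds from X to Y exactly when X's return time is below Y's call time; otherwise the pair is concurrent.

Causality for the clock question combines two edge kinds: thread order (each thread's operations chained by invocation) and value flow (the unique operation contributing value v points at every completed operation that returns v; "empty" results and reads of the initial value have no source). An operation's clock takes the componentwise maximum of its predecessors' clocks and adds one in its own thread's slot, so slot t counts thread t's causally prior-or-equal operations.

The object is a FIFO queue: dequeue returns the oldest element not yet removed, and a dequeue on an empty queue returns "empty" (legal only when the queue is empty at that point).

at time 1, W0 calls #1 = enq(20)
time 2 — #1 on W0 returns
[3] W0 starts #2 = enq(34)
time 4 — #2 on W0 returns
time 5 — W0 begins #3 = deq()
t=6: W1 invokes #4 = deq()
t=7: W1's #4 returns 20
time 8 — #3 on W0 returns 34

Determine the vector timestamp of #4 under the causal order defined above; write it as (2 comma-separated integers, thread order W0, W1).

#1 (invocation 1): nothing precedes it; W0's component alone gives (1, 0)
from VC(#1)=(1, 0), #4 (invoked 6) maxes components and bumps W1 → (1, 1)
from VC(#1)=(1, 0), #2 (invoked 3) maxes components and bumps W0 → (2, 0)
from VC(#2)=(2, 0), #3 (invoked 5) maxes components and bumps W0 → (3, 0)
target: VC(#4) = (1, 1)

(1, 1)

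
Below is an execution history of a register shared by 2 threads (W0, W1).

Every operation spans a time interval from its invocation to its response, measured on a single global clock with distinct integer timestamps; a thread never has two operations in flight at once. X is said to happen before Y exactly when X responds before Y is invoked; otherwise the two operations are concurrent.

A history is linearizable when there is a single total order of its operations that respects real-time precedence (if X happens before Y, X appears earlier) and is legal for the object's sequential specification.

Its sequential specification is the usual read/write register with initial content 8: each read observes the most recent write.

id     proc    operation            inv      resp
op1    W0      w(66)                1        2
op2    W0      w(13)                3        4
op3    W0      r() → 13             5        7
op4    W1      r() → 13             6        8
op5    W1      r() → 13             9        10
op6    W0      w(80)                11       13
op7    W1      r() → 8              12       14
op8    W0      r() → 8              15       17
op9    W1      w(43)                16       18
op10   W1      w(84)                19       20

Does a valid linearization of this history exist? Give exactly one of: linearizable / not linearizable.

cut after 13 events: linearizable; cut after 14 events (op7 responds, time 14): not linearizable
4 orders of the 7 completed register ops respect real time; none is legal
sample order op1, op2, op3, op4, op5, op6, op7 stalls at step 7 — op7 r() → 8 has no legal effect
sample order op1, op2, op3, op4, op5, op7, op6 stalls at step 6 — op7 r() → 8 has no legal effect

not linearizable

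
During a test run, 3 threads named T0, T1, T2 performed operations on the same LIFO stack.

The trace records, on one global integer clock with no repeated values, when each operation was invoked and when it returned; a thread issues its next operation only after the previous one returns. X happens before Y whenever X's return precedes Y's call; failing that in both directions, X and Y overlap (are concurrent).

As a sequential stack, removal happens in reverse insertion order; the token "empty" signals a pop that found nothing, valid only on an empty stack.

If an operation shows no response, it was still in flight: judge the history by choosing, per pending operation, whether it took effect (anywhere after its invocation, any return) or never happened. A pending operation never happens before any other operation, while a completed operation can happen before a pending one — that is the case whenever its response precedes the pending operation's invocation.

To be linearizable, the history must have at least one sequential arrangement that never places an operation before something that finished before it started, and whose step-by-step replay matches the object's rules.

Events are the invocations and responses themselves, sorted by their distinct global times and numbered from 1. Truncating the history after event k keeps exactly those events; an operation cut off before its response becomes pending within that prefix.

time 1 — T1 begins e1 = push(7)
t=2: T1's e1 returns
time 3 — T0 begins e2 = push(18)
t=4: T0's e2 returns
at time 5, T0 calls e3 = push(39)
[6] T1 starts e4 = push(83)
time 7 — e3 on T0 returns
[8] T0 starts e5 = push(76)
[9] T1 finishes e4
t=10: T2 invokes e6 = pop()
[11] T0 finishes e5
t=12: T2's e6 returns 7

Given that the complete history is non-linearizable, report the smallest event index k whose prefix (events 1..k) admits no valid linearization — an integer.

events 1..11 are linearizable, e.g. via e1, e2, e3, e4, e5:
step 1: e1 push(7) — stack <7>
step 2: e2 push(18) — stack <7,18>
step 3: e3 push(39) — stack <7,18,39>
step 4: e4 push(83) — stack <7,18,39,83>
step 5: e5 push(76) — stack <7,18,39,83,76>
adding event 12 (e6 responds at 12) leaves no legal real-time order
take e1, e2, e3, e4, e5, e6: step 6 already fails, because e6 pop() → 7 cannot occur there
take e1, e2, e3, e4, e6, e5: step 5 already fails, because e6 pop() → 7 cannot occur there

12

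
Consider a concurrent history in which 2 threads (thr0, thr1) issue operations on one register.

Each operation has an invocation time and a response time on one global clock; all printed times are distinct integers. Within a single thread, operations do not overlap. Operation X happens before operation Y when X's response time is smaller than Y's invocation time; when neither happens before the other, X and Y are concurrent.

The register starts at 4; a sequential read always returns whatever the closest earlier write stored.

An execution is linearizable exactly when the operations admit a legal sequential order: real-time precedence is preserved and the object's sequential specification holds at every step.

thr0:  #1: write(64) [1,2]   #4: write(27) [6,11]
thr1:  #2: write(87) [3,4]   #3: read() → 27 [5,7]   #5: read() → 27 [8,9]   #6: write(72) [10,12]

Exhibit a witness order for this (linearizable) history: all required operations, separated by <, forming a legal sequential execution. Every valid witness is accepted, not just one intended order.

#1 < #2 < #4 < #3 < #5 < #6

1. #1 write(64), leaving value 64
2. #2 write(87), leaving value 87
3. #4 write(27), leaving value 27
4. #3 read() → 27, leaving value 27
5. #5 read() → 27, leaving value 27
6. #6 write(72), leaving value 72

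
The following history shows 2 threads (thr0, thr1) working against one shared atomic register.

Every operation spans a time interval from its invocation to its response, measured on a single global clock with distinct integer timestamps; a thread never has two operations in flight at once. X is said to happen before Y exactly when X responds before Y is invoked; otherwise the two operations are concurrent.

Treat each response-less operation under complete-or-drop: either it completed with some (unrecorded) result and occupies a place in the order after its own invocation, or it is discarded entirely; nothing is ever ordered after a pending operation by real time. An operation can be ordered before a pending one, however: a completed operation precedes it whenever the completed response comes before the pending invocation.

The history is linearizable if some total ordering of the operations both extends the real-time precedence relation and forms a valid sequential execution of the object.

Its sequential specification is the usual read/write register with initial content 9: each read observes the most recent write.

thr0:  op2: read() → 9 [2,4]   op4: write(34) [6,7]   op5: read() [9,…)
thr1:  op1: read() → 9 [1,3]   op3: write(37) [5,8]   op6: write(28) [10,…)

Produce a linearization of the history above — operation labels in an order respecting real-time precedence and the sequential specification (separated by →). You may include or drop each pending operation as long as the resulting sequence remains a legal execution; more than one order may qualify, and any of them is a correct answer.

step 1: op1 read() → 9 — value 9
step 2: op2 read() → 9 — value 9
step 3: op3 write(37) — value 37
step 4: op4 write(34) — value 34

op1 → op2 → op3 → op4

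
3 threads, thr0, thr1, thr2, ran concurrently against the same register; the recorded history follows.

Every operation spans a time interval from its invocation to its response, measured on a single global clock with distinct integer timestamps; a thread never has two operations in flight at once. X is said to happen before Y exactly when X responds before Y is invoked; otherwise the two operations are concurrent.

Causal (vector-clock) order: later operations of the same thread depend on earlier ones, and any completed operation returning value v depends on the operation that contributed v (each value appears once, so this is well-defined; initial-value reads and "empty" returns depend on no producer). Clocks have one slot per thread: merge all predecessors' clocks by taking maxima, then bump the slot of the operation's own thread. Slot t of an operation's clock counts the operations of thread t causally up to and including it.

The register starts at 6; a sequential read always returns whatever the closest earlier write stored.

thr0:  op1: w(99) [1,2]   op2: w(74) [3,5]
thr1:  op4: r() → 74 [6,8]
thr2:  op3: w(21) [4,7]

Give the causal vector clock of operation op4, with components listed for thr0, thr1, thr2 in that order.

(2, 1, 0)

op3 (invocation 4): nothing precedes it; thr2's component alone gives (0, 0, 1)
op1 (invocation 1): nothing precedes it; thr0's component alone gives (1, 0, 0)
op2 (invocation 3): componentwise max over VC(op1)=(1, 0, 0), +1 at thr0, giving (2, 0, 0)
op4 (invocation 6): componentwise max over VC(op2)=(2, 0, 0), +1 at thr1, giving (2, 1, 0)
target: VC(op4) = (2, 1, 0)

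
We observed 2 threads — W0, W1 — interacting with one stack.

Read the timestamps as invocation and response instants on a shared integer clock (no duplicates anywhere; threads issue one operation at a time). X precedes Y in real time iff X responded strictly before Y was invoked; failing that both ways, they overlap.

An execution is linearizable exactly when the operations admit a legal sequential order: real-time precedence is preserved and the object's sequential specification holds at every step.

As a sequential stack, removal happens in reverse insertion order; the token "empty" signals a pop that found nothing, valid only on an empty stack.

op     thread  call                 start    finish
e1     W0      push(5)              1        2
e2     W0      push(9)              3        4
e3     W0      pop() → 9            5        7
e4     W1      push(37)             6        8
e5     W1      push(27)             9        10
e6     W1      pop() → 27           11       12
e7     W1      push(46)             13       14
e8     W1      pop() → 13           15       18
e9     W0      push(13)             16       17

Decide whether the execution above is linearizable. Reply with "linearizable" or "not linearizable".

a witness: e1, e2, e3, e4, e5, e6, e7, e9, e8
1. e1 push(5), leaving stack <5>
2. e2 push(9), leaving stack <5,9>
3. e3 pop() → 9, leaving stack <5>
4. e4 push(37), leaving stack <5,37>
5. e5 push(27), leaving stack <5,37,27>
6. e6 pop() → 27, leaving stack <5,37>
7. e7 push(46), leaving stack <5,37,46>
8. e9 push(13), leaving stack <5,37,46,13>
9. e8 pop() → 13, leaving stack <5,37,46>

linearizable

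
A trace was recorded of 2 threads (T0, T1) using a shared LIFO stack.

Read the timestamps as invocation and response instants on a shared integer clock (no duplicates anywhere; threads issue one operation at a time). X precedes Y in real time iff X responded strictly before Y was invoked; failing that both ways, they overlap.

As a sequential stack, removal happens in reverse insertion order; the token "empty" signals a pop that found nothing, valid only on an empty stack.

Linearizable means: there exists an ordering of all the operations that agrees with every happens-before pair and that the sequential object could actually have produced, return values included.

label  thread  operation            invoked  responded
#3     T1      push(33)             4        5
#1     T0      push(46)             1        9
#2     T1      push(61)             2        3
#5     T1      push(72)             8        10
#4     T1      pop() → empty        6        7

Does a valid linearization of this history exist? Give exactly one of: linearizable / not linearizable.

already the first 7 events (up to #4's response at time 7) admit no linearization; the first 6 still do
exactly one order of the 3 completed ops respects real time; the LIFO stack replay fails
completion choices over the 1 pending operation (#1) were checked; none helps
sample order #2, #3, #4 (pending dropped) stalls at step 3 — #4 pop() → empty has no legal effect

not linearizable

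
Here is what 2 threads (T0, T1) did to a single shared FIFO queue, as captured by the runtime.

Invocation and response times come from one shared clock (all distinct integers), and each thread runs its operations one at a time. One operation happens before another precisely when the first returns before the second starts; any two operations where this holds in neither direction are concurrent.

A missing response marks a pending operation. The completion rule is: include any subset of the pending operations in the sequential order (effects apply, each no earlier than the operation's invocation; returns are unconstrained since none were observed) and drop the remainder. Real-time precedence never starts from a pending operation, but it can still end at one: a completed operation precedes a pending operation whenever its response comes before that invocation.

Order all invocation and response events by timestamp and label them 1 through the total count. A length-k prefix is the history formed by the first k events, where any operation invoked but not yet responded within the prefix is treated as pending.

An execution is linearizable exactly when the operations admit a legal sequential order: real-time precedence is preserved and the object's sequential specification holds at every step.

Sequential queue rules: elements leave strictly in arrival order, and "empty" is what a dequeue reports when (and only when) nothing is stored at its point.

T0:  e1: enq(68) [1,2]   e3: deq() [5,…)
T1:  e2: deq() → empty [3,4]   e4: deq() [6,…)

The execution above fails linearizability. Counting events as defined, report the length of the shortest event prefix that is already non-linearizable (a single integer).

4

a valid linearization of events 1..3 exists, for instance e1:
1. e1 enq(68), leaving queue <68>
event 4 — e2's response, time 4 — after it, nothing linearizes
one such order, e1, e2, breaks at step 2 where e2 deq() → empty is illegal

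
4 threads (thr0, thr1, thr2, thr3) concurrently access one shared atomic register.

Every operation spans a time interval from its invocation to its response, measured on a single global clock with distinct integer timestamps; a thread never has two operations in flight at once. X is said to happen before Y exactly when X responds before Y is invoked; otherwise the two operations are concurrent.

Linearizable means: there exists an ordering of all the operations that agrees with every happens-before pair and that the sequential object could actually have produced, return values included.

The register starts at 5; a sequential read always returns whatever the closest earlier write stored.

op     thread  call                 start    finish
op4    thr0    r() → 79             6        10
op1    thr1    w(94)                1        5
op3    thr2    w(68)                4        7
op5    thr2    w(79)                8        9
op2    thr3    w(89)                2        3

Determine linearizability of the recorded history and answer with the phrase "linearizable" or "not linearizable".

linearizable

a witness: op1, op2, op3, op5, op4
1. op1 w(94), leaving value 94
2. op2 w(89), leaving value 89
3. op3 w(68), leaving value 68
4. op5 w(79), leaving value 79
5. op4 r() → 79, leaving value 79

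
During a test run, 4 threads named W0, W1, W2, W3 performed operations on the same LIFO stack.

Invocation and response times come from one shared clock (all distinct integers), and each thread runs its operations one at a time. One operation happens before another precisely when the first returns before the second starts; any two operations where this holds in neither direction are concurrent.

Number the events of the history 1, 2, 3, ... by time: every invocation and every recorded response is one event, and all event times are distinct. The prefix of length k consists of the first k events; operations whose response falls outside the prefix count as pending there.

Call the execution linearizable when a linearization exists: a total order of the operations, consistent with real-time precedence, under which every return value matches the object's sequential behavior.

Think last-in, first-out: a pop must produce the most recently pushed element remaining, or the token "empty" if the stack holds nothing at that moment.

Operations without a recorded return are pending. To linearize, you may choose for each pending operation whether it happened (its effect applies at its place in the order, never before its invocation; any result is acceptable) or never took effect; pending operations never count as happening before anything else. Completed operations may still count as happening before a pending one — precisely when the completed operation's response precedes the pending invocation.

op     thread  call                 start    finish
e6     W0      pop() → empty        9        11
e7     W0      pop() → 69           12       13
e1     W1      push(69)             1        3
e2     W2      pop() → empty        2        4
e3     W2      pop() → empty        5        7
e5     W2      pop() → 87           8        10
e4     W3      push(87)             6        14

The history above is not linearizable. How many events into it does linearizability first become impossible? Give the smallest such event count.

events 1..6 are linearizable; a witness order is e2, e1:
after step 1 (e2 pop() → empty): stack <>
after step 2 (e1 push(69)): stack <69>
adding event 7 (e3 responds at 7) leaves no legal real-time order
including or dropping the 1 pending operation (e4) in any combination fails
one such order, e1, e2, e3 (pending dropped), breaks at step 2 where e2 pop() → empty is illegal
one such order, e2, e1, e3 (pending dropped), breaks at step 3 where e3 pop() → empty is illegal

7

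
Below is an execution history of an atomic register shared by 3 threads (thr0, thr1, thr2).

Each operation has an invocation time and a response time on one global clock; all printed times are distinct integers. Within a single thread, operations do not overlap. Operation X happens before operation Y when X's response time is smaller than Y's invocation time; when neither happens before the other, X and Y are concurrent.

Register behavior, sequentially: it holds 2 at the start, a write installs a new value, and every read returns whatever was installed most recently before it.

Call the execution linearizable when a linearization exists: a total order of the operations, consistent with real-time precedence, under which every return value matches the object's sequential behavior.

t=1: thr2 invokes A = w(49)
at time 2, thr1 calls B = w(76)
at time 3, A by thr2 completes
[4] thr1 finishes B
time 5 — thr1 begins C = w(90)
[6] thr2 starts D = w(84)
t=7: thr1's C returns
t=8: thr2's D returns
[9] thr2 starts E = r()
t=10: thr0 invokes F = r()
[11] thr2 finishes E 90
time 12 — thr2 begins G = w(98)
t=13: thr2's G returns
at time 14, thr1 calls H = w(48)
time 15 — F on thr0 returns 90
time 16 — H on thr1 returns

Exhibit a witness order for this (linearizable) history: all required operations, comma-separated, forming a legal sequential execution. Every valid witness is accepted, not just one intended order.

step 1: A w(49) — value 49
step 2: B w(76) — value 76
step 3: D w(84) — value 84
step 4: C w(90) — value 90
step 5: E r() → 90 — value 90
step 6: F r() → 90 — value 90
step 7: G w(98) — value 98
step 8: H w(48) — value 48

A, B, D, C, E, F, G, H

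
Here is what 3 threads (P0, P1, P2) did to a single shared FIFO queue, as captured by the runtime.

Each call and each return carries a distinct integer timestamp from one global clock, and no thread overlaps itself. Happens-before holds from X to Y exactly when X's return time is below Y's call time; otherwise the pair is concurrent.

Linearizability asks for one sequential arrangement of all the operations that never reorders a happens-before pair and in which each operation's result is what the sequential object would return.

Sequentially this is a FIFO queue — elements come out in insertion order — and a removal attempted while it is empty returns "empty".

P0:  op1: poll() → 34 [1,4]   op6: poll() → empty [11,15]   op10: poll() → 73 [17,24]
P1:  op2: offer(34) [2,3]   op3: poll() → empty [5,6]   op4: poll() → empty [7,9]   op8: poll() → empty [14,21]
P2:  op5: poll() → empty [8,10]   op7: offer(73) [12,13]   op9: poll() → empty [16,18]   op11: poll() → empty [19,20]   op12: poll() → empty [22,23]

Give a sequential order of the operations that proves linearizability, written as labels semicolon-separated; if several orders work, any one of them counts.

op2; op1; op3; op4; op5; op6; op7; op10; op8; op9; op11; op12

1. op2 offer(34), leaving queue <34>
2. op1 poll() → 34, leaving queue <>
3. op3 poll() → empty, leaving queue <>
4. op4 poll() → empty, leaving queue <>
5. op5 poll() → empty, leaving queue <>
6. op6 poll() → empty, leaving queue <>
7. op7 offer(73), leaving queue <73>
8. op10 poll() → 73, leaving queue <>
9. op8 poll() → empty, leaving queue <>
10. op9 poll() → empty, leaving queue <>
11. op11 poll() → empty, leaving queue <>
12. op12 poll() → empty, leaving queue <>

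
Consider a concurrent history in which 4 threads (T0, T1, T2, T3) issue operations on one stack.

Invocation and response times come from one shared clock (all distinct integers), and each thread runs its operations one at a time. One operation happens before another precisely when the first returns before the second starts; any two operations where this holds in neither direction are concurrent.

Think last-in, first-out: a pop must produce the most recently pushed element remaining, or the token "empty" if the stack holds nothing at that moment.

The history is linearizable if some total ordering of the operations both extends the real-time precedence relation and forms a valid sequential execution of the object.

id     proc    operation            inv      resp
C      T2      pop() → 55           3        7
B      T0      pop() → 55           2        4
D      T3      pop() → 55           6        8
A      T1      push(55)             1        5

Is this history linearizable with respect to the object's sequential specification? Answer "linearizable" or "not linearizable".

not linearizable

through event 6 a valid linearization exists; event 7 (C responding at time 7) ends that
3 completed operations, 6 real-time-consistent orders — every stack replay fails
no completion choice of the 1 pending operation (D) rescues it — every subset was tried
one such order, A, B, C (pending dropped), breaks at step 3 where C pop() → 55 is illegal
one such order, A, C, B (pending dropped), breaks at step 3 where B pop() → 55 is illegal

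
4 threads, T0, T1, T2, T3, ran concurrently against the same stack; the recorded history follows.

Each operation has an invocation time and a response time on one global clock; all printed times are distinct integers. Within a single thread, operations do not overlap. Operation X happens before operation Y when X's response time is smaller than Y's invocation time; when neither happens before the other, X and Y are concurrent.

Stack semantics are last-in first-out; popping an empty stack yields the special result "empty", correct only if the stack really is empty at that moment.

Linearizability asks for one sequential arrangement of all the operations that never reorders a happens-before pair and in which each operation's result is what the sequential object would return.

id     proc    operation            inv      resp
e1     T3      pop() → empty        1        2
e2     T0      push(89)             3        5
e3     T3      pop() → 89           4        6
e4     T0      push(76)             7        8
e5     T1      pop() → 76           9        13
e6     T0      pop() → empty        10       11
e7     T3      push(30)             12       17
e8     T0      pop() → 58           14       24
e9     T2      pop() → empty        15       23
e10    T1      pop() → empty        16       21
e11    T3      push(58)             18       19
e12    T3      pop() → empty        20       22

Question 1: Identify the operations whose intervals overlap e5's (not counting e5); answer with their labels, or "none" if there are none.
e6, e7

concurrent with e5 ([9,13]): every op whose interval crosses 9..13
e1 [1,2]: before
e2 [3,5]: before
e3 [4,6]: before
e4 [7,8]: before
e6 [10,11]: concurrent
e7 [12,17]: concurrent
e8 [14,24]: after
e9 [15,23]: after
e10 [16,21]: after
e11 [18,19]: after
e12 [20,22]: after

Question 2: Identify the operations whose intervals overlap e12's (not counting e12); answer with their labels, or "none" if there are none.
e10, e8, e9

overlap test against e12 [20,22]: concurrent iff the interval meets 20..22
e1 [1,2]: before
e2 [3,5]: before
e3 [4,6]: before
e4 [7,8]: before
e5 [9,13]: before
e6 [10,11]: before
e7 [12,17]: before
e8 [14,24]: concurrent
e9 [15,23]: concurrent
e10 [16,21]: concurrent
e11 [18,19]: before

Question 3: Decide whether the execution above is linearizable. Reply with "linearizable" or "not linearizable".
not linearizable

prefix check: 1..22 passes, 1..23 fails once e9's time-23 response joins
no legal order exists: 104 real-time-consistent candidates over 11 completed stack operations, all rejected
include/drop combinations of the 1 pending operation (e8) were all tried; none helps
for example e1, e2, e3, e4, e5, e6, e7, e9, e10, e11, e12 (pending dropped) fails at step 8: e9 pop() → empty is not legal there
for example e1, e2, e3, e4, e5, e6, e7, e9, e11, e10, e12 (pending dropped) fails at step 8: e9 pop() → empty is not legal there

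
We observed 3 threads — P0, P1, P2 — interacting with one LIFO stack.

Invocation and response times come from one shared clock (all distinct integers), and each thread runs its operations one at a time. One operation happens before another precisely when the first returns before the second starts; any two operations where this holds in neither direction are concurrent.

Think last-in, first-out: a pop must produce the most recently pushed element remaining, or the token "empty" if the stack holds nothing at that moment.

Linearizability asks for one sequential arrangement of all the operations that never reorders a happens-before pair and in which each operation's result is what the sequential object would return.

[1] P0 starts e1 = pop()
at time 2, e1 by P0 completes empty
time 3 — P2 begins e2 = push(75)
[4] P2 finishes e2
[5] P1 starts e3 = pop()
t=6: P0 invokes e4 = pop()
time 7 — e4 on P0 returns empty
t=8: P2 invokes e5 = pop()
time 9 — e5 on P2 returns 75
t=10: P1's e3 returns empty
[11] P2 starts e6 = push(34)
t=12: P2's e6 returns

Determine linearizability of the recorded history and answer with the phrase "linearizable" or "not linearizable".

events 1..8 are fine; event 9 — the response of e5 at time 9 — makes the prefix non-linearizable
a single order respects real time; the 4 completed LIFO stack operations fail replay along it
no completion choice of the 1 pending operation (e3) rescues it — every subset was tried
e.g. e1, e2, e4, e5 (pending dropped): illegal at step 3, since e4 pop() → empty cannot apply there

not linearizable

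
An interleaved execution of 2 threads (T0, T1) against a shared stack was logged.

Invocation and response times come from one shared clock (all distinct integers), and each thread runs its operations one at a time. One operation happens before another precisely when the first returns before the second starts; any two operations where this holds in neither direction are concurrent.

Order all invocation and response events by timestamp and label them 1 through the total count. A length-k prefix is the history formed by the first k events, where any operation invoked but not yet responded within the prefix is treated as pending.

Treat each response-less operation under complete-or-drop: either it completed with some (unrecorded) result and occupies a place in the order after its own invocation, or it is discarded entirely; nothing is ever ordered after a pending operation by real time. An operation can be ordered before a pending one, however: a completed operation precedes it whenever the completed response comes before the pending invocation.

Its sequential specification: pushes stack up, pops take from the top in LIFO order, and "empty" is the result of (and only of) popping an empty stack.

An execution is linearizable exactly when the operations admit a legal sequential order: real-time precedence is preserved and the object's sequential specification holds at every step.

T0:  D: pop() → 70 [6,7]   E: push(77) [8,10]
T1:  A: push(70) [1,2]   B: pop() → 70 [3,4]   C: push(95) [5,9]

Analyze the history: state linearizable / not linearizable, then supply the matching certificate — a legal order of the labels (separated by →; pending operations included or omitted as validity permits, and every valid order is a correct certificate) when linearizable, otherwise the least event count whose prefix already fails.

prefix check: 1..6 passes, 1..7 fails once D's time-7 response joins
exactly one order of the 3 completed ops respects real time; the stack replay fails
every completion of the 1 pending operation (C) was checked; none linearizes
for example A, B, D (pending dropped) fails at step 3: D pop() → 70 is not legal there

not linearizable — minimal violating prefix: 7 events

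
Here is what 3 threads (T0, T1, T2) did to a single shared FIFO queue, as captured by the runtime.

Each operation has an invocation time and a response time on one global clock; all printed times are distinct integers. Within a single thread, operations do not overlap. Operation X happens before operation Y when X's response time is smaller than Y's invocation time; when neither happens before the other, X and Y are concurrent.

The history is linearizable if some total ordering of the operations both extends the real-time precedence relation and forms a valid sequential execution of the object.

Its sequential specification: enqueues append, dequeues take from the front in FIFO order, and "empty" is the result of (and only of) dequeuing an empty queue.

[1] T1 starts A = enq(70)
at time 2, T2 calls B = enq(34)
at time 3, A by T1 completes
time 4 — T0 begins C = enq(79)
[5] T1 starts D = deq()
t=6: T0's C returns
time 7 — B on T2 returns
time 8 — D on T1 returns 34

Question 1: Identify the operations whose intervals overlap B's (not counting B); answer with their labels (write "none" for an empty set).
A, C, D

B spans [2,7]: anything still running between times 2 and 7 counts as concurrent
A [1,3]: concurrent
C [4,6]: concurrent
D [5,8]: concurrent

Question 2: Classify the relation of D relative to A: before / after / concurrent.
after

D spans [5,8], A spans [1,3]
resp(A)=3 < inv(D)=5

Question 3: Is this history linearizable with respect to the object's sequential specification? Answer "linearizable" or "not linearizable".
linearizable

one valid linearization: B, A, C, D
after step 1 (B enq(34)): queue <34>
after step 2 (A enq(70)): queue <34,70>
after step 3 (C enq(79)): queue <34,70,79>
after step 4 (D deq() → 34): queue <70,79>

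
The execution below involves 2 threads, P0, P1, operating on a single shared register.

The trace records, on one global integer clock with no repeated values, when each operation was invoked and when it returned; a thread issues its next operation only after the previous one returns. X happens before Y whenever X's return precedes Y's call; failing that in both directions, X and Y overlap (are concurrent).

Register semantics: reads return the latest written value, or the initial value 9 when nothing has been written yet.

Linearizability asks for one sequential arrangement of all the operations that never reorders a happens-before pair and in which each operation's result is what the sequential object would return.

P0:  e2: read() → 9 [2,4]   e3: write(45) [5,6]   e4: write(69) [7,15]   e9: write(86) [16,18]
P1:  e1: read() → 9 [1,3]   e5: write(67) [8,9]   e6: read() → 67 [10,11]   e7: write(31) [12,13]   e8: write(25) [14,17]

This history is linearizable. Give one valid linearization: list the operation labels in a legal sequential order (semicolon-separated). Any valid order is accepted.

e1; e2; e3; e4; e5; e6; e7; e8; e9

after step 1 (e1 read() → 9): value 9
after step 2 (e2 read() → 9): value 9
after step 3 (e3 write(45)): value 45
after step 4 (e4 write(69)): value 69
after step 5 (e5 write(67)): value 67
after step 6 (e6 read() → 67): value 67
after step 7 (e7 write(31)): value 31
after step 8 (e8 write(25)): value 25
after step 9 (e9 write(86)): value 86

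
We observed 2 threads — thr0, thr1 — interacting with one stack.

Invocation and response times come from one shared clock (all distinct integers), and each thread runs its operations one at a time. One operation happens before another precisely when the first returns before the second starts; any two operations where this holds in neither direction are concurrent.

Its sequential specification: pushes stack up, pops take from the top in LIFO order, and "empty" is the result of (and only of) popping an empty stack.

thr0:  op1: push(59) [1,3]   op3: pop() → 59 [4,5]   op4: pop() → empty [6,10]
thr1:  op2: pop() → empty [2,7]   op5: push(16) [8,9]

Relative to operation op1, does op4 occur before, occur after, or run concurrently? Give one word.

op4 spans [6,10], op1 spans [1,3]
resp(op1)=3 < inv(op4)=6

after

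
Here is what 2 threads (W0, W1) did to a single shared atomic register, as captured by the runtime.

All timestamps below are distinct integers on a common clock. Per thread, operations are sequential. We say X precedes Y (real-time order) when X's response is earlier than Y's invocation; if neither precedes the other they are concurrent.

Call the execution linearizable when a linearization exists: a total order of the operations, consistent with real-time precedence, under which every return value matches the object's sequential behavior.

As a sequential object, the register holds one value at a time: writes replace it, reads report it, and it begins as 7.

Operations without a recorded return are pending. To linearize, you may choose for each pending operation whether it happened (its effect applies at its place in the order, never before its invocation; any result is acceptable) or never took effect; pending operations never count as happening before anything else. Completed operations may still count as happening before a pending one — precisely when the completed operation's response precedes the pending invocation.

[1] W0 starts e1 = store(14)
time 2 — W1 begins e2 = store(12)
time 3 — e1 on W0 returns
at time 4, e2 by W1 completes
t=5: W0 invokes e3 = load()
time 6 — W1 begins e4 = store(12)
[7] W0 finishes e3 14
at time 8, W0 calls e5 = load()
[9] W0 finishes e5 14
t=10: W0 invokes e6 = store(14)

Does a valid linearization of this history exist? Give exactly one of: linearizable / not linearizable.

linearizable

witness order: e2, e1, e3, e5
after step 1 (e2 store(12)): value 12
after step 2 (e1 store(14)): value 14
after step 3 (e3 load() → 14): value 14
after step 4 (e5 load() → 14): value 14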